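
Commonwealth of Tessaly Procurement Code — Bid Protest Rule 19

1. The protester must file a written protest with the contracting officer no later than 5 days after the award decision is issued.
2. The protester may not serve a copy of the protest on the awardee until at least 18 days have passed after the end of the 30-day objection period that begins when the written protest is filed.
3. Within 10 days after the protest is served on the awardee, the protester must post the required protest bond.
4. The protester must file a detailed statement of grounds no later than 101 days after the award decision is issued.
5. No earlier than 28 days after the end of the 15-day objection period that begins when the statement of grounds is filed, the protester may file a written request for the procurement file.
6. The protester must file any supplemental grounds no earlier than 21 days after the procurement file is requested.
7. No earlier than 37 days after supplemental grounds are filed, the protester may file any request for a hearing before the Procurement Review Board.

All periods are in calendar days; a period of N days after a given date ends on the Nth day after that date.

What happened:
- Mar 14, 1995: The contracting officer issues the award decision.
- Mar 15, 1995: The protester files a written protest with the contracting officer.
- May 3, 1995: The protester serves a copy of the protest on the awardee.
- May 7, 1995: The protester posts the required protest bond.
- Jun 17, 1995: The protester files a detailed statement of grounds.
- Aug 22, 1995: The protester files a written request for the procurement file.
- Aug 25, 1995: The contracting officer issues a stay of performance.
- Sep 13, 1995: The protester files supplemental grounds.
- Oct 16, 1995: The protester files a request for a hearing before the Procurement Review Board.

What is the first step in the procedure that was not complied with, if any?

Step 7

Step 1 — counting 5 days from Mar 14, 1995 (when the award decision is issued) gives a deadline of Mar 19, 1995; completed Mar 15, 1995, before the deadline.
Step 2 — must wait 18 days from Apr 14, 1995 (end of the 30-day objection period, which began when the written protest is filed on Mar 15, 1995), so not before May 2, 1995; done May 3, 1995, after the minimum wait.
Step 3 — counting 10 days from May 3, 1995 (when the protest is served on the awardee) gives a deadline of May 13, 1995; May 7, 1995 is within that limit.
Step 4 — counting 101 days from Mar 14, 1995 (when the award decision is issued) gives a deadline of Jun 23, 1995; completed Jun 17, 1995, before the deadline.
Step 5 — must wait 28 days from Jul 2, 1995 (end of the 15-day objection period, which began when the statement of grounds is filed on Jun 17, 1995), so not before Jul 30, 1995; Aug 22, 1995 is on or after that date.
Step 6 — must wait 21 days from Aug 22, 1995 (when the procurement file is requested), so not before Sep 12, 1995; done Sep 13, 1995, after the minimum wait.
Step 7 — must wait 37 days from Sep 13, 1995 (when supplemental grounds are filed), so not before Oct 20, 1995; done Oct 16, 1995 — 4 days too early.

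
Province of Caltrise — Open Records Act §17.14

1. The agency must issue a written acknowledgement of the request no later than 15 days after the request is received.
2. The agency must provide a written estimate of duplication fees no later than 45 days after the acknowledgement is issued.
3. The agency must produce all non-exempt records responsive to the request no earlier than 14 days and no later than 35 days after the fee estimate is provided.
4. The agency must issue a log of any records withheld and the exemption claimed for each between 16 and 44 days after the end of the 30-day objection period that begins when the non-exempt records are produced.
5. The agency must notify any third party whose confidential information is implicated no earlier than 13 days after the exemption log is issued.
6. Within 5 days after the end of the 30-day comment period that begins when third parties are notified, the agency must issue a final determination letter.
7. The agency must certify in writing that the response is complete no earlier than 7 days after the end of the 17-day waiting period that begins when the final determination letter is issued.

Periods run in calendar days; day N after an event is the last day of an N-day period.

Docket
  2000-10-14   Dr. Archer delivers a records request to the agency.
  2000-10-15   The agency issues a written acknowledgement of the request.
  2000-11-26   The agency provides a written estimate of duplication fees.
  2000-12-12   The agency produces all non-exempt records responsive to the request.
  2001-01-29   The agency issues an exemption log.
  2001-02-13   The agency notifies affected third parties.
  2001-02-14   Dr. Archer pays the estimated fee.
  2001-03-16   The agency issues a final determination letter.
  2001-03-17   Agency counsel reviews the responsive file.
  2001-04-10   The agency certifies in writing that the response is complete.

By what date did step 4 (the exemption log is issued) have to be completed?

2001-02-24

The non-exempt records are produced on 2000-12-12; the 30-day objection period therefore ends 2001-01-11, and step 4 runs from that date. The window is 16–44 days after 2001-01-11; it closes on 2001-02-24.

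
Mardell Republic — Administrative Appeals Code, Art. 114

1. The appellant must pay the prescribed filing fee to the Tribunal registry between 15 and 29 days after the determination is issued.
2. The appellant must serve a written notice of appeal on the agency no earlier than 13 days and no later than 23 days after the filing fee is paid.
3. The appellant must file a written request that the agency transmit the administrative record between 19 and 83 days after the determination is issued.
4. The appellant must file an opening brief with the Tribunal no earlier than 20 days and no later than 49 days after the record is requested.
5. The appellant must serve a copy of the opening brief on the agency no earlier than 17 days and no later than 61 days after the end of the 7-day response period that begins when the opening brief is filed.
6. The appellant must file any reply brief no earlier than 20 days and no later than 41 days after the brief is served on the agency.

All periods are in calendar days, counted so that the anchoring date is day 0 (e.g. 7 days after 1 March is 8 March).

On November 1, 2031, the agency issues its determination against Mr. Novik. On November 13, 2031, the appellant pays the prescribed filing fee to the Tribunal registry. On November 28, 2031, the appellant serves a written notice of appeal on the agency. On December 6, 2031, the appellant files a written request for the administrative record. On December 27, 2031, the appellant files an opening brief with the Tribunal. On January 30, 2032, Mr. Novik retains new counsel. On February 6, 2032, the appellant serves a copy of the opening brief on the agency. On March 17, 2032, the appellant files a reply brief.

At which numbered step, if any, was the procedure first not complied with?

Step 1

Step 1 — 15 and 29 days from November 1, 2031 (when the determination is issued) are November 16, 2031 and November 30, 2031 respectively; November 13, 2031 is 3 days too early.
The procedure was therefore not followed at step 1.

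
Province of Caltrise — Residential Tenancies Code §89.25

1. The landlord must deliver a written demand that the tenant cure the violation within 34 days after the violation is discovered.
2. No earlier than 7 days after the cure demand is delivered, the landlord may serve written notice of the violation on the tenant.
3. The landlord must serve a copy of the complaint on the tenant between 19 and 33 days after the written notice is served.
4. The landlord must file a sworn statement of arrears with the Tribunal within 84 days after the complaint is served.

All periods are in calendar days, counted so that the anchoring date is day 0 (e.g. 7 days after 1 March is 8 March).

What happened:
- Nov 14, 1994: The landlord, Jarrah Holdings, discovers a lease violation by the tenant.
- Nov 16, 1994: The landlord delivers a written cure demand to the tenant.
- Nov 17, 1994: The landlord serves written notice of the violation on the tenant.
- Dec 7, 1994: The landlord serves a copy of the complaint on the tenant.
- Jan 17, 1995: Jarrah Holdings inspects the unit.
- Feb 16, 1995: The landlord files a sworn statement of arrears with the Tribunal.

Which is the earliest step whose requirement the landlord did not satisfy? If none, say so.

(1) due by Nov 14, 1994 + 34 days = Dec 18, 1994; done Nov 16, 1994 — timely.
(2) permitted from Nov 16, 1994 + 7 days = Nov 23, 1994 onward; acted on Nov 17, 1994, 6 days prematurely.
The procedure was therefore not followed at step 2.

Step 2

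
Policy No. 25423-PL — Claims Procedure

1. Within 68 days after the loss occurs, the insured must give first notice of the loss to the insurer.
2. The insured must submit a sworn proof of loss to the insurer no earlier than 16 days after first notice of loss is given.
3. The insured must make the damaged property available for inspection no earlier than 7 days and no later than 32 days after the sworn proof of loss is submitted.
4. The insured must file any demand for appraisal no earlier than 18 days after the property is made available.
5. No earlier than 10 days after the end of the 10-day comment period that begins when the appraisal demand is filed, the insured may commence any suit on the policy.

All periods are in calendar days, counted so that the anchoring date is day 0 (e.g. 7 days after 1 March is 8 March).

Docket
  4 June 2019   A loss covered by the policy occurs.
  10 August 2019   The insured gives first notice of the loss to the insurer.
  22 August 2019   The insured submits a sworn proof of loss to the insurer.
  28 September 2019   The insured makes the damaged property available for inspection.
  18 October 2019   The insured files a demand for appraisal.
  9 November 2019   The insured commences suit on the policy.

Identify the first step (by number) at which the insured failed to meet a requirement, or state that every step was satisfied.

(1) due by 4 June 2019 + 68 days = 11 August 2019; done 10 August 2019 — timely.
(2) permitted from 10 August 2019 + 16 days = 26 August 2019 onward; done 22 August 2019 — 4 days too early.

Step 2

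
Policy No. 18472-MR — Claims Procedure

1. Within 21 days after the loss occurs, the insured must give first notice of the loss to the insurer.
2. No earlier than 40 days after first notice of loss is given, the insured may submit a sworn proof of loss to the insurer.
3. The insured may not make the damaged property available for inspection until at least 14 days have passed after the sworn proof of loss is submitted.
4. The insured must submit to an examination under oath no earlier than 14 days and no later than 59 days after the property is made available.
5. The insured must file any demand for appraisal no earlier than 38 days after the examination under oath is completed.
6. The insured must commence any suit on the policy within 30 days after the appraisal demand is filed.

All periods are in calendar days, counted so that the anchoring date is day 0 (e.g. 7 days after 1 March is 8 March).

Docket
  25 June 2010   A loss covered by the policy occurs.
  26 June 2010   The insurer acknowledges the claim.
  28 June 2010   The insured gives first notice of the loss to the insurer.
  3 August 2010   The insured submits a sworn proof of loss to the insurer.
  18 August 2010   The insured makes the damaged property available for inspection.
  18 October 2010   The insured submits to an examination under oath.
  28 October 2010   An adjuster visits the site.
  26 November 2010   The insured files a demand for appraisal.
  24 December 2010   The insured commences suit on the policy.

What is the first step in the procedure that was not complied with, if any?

Step 1: 21 days after 25 June 2010 (when the loss occurs) is 16 July 2010; done 28 June 2010 — timely.
Step 2: the earliest permitted date is 40 days after 28 June 2010 (when first notice of loss is given), i.e. 7 August 2010; 3 August 2010 is 4 days before the earliest permitted date.
The procedure was therefore not followed at step 2.

Step 2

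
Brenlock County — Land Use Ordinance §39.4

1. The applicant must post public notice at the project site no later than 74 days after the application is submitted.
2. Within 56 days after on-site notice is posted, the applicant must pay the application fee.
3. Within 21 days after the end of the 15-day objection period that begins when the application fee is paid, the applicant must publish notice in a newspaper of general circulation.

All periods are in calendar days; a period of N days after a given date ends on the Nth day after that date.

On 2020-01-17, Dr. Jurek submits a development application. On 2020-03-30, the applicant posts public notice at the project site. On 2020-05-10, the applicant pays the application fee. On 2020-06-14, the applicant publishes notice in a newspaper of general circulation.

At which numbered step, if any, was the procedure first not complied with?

Step 1 — counting 74 days from 2020-01-17 (when the application is submitted) gives a deadline of 2020-03-31; done 2020-03-30 — timely.
Step 2 — counting 56 days from 2020-03-30 (when on-site notice is posted) gives a deadline of 2020-05-25; completed 2020-05-10, before the deadline.
Step 3 — counting 21 days from 2020-05-25 (end of the 15-day objection period, which began when the application fee is paid on 2020-05-10) gives a deadline of 2020-06-15; completed 2020-06-14, before the deadline.

None — every step was satisfied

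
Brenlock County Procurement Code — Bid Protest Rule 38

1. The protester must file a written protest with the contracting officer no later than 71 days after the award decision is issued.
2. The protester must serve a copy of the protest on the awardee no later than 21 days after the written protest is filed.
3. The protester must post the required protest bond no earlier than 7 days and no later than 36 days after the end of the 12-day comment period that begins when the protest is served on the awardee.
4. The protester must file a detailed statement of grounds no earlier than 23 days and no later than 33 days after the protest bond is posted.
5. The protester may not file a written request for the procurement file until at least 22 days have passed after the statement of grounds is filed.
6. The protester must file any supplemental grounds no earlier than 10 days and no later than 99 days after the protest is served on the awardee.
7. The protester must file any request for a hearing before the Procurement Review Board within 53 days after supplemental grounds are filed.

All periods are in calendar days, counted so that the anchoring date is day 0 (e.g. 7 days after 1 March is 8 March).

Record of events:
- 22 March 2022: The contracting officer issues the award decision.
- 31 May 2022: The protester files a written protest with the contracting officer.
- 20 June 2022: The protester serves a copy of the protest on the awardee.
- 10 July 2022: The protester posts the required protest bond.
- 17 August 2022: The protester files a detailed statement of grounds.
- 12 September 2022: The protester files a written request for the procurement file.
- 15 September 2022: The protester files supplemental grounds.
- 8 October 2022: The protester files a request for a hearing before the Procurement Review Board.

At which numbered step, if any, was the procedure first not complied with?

Step 1 — counting 71 days from 22 March 2022 (when the award decision is issued) gives a deadline of 1 June 2022; completed 31 May 2022, before the deadline.
Step 2 — counting 21 days from 31 May 2022 (when the written protest is filed) gives a deadline of 21 June 2022; done 20 June 2022 — timely.
Step 3 — 7 and 36 days from 2 July 2022 (end of the 12-day comment period, which began when the protest is served on the awardee on 20 June 2022) are 9 July 2022 and 7 August 2022 respectively; done 10 July 2022 — within the window.
Step 4 — 23 and 33 days from 10 July 2022 (when the protest bond is posted) are 2 August 2022 and 12 August 2022 respectively; 17 August 2022 is 5 days past the end of the window.
Later steps need not be reached.

Step 4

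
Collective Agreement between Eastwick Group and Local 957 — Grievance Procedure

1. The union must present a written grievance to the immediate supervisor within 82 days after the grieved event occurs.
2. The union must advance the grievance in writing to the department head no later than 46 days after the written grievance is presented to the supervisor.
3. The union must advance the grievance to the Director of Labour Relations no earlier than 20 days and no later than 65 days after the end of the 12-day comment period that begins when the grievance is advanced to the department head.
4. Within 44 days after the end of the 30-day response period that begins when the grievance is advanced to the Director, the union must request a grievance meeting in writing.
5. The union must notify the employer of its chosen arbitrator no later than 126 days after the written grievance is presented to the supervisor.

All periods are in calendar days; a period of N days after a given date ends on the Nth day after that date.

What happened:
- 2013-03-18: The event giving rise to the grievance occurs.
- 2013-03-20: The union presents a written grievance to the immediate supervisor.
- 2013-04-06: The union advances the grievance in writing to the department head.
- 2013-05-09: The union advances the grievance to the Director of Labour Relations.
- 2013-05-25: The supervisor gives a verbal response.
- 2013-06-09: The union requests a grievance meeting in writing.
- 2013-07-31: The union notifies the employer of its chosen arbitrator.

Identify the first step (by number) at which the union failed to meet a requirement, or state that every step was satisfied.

(1) due by 2013-03-18 + 82 days = 2013-06-08; 2013-03-20 is within that limit.
(2) due by 2013-03-20 + 46 days = 2013-05-05; completed 2013-04-06, before the deadline.
(3) the permitted window runs from 2013-04-18 + 20 = 2013-05-08 to 2013-04-18 + 65 = 2013-06-22; done 2013-05-09 — within the window.
(4) due by 2013-06-08 + 44 days = 2013-07-22; done 2013-06-09 — timely.
(5) due by 2013-03-20 + 126 days = 2013-07-24; 2013-07-31 misses that deadline by 7 days.

Step 5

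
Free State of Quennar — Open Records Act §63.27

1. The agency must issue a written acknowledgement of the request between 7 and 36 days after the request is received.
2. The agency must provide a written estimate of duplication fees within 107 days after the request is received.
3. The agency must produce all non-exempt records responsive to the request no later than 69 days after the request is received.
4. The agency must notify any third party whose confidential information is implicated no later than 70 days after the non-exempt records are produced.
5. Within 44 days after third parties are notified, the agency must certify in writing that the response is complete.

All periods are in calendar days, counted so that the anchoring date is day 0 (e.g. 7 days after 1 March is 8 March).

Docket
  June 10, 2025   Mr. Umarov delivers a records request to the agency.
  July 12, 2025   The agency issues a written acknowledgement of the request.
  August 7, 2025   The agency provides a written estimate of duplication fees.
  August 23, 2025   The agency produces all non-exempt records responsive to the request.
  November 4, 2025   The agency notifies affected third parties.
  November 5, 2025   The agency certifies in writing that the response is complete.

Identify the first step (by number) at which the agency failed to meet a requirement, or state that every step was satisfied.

Step 3

(1) the permitted window runs from June 10, 2025 + 7 = June 17, 2025 to June 10, 2025 + 36 = July 16, 2025; done July 12, 2025, which is between those dates.
(2) due by June 10, 2025 + 107 days = September 25, 2025; completed August 7, 2025, before the deadline.
(3) due by June 10, 2025 + 69 days = August 18, 2025; done August 23, 2025 — 5 days late.
The procedure was therefore not followed at step 3.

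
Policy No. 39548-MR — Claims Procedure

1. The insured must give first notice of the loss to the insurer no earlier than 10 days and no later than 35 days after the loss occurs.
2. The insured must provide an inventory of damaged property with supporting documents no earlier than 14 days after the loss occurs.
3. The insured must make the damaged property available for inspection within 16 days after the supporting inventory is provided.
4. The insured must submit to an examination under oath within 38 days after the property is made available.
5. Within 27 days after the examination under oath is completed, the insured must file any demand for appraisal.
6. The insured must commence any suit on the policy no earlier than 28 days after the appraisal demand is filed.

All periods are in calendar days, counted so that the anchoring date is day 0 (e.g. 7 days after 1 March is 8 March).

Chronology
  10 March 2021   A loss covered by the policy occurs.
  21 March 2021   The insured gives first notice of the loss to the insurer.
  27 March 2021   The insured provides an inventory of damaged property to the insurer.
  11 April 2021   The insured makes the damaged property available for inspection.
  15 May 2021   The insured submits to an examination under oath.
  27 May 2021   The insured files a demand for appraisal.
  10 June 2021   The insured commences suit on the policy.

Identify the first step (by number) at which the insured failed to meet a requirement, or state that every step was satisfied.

(1) the permitted window runs from 10 March 2021 + 10 = 20 March 2021 to 10 March 2021 + 35 = 14 April 2021; done 21 March 2021, which is between those dates.
(2) permitted from 10 March 2021 + 14 days = 24 March 2021 onward; done 27 March 2021, after the minimum wait.
(3) due by 27 March 2021 + 16 days = 12 April 2021; completed 11 April 2021, before the deadline.
(4) due by 11 April 2021 + 38 days = 19 May 2021; 15 May 2021 is within that limit.
(5) due by 15 May 2021 + 27 days = 11 June 2021; 27 May 2021 is within that limit.
(6) permitted from 27 May 2021 + 28 days = 24 June 2021 onward; 10 June 2021 is 14 days before the earliest permitted date.
The analysis stops there.

Step 6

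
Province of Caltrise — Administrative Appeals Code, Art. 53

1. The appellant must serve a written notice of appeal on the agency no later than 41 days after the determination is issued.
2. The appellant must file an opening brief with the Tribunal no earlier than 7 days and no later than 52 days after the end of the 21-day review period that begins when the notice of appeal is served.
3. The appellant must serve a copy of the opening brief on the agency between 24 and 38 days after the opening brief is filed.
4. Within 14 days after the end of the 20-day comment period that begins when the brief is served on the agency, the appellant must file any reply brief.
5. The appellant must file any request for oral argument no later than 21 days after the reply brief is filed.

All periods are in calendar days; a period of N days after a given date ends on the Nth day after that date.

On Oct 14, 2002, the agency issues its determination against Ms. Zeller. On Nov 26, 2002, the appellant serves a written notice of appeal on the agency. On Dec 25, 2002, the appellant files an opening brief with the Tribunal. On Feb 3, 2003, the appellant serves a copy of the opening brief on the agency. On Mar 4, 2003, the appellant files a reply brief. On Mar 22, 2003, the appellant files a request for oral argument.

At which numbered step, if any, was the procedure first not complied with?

Step 1

(1) due by Oct 14, 2002 + 41 days = Nov 24, 2002; done Nov 26, 2002 — 2 days late.
Later steps need not be reached.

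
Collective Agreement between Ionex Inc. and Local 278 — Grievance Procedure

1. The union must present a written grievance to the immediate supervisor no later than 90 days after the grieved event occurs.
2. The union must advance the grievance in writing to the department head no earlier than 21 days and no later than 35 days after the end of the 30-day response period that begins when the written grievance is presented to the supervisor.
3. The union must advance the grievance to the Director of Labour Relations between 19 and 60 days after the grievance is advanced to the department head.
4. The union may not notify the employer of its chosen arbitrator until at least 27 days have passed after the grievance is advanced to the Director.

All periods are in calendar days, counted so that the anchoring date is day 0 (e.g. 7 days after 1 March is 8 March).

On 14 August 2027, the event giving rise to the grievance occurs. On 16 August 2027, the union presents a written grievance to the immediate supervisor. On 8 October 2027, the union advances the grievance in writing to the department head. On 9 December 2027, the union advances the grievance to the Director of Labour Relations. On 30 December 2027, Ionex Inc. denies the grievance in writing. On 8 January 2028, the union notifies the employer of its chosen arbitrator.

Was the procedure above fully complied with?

(1) due by 14 August 2027 + 90 days = 12 November 2027; 16 August 2027 is within that limit.
(2) the permitted window runs from 15 September 2027 + 21 = 6 October 2027 to 15 September 2027 + 35 = 20 October 2027; done 8 October 2027, which is between those dates.
(3) the permitted window runs from 8 October 2027 + 19 = 27 October 2027 to 8 October 2027 + 60 = 7 December 2027; done 9 December 2027 — 2 days after the window closed.

No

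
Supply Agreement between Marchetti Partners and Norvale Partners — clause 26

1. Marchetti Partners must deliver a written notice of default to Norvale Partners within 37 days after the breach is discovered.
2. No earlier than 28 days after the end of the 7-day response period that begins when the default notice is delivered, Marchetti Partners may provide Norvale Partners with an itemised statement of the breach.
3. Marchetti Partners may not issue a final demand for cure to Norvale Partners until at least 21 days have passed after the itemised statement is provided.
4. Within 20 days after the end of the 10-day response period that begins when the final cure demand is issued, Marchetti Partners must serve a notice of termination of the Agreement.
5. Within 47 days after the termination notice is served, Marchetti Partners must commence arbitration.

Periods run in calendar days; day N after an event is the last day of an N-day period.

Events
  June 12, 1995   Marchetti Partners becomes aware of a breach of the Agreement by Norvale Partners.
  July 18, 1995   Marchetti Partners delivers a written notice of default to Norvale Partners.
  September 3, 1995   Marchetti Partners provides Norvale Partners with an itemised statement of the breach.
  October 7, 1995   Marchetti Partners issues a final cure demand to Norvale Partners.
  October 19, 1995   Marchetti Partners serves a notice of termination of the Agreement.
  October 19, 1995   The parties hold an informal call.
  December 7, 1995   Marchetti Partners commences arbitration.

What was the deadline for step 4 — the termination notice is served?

November 6, 1995

The final cure demand is issued on October 7, 1995; the 10-day response period therefore ends October 17, 1995, and step 4 runs from that date. 20 days after October 17, 1995 is November 6, 1995.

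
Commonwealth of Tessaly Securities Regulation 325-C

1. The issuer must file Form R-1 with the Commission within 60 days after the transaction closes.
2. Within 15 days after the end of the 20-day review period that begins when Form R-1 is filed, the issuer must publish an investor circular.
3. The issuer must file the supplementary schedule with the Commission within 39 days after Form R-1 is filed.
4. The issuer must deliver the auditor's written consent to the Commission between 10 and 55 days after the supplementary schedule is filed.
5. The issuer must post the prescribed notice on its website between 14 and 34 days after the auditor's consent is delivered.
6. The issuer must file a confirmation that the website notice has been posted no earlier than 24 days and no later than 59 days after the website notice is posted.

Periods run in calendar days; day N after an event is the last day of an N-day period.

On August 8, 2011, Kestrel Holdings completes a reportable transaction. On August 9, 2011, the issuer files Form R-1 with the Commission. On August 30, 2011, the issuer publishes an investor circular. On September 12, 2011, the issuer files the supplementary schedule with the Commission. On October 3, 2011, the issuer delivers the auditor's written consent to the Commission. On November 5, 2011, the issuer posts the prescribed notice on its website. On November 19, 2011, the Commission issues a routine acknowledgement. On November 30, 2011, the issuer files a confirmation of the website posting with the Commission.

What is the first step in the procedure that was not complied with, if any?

None — every step was satisfied

Step 1: 60 days after August 8, 2011 (when the transaction closes) is October 7, 2011; done August 9, 2011 — timely.
Step 2: 15 days after August 29, 2011 (end of the 20-day review period, which began when Form R-1 is filed on August 9, 2011) is September 13, 2011; August 30, 2011 is within that limit.
Step 3: 39 days after August 9, 2011 (when Form R-1 is filed) is September 17, 2011; completed September 12, 2011, before the deadline.
Step 4: the window is 10–55 days after September 12, 2011 (when the supplementary schedule is filed), so September 22, 2011 through November 6, 2011; done October 3, 2011 — within the window.
Step 5: the window is 14–34 days after October 3, 2011 (when the auditor's consent is delivered), so October 17, 2011 through November 6, 2011; November 5, 2011 falls inside that range.
Step 6: the window is 24–59 days after November 5, 2011 (when the website notice is posted), so November 29, 2011 through January 3, 2012; done November 30, 2011 — within the window.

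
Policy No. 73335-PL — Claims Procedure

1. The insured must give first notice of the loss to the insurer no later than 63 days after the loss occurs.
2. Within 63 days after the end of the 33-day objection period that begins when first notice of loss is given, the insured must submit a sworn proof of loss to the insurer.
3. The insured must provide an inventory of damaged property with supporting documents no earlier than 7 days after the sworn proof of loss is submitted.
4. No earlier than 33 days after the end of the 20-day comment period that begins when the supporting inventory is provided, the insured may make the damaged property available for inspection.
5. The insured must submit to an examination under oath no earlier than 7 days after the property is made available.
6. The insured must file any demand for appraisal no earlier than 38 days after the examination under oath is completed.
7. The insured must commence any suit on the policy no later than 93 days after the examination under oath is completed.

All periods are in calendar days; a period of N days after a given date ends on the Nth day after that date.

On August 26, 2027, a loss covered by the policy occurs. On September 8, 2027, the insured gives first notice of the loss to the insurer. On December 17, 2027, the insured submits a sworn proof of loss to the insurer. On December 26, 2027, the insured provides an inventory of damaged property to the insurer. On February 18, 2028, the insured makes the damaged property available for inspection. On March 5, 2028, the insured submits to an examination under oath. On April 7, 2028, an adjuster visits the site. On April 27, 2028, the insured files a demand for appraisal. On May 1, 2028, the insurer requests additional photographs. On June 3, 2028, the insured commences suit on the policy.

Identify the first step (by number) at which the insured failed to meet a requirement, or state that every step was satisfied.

Step 1 — counting 63 days from August 26, 2027 (when the loss occurs) gives a deadline of October 28, 2027; done September 8, 2027 — timely.
Step 2 — counting 63 days from October 11, 2027 (end of the 33-day objection period, which began when first notice of loss is given on September 8, 2027) gives a deadline of December 13, 2027; not done until December 17, 2027, 4 days after the deadline.
No need to go further; step 2 was not satisfied.

Step 2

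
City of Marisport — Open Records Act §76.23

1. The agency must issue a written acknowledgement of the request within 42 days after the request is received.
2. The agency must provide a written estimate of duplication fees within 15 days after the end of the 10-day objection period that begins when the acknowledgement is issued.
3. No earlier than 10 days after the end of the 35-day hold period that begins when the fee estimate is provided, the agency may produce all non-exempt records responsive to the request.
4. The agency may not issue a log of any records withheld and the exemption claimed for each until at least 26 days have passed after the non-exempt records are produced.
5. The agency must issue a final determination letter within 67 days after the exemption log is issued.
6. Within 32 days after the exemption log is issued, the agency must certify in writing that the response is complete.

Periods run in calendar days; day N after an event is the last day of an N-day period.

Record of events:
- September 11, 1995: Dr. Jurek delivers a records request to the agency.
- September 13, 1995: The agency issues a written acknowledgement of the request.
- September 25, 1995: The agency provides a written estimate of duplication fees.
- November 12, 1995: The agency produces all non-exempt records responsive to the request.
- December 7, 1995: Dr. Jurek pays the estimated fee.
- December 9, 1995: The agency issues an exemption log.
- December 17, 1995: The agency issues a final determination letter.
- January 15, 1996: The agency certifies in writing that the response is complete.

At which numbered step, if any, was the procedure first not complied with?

Step 6

Step 1 — counting 42 days from September 11, 1995 (when the request is received) gives a deadline of October 23, 1995; completed September 13, 1995, before the deadline.
Step 2 — counting 15 days from September 23, 1995 (end of the 10-day objection period, which began when the acknowledgement is issued on September 13, 1995) gives a deadline of October 8, 1995; done September 25, 1995 — timely.
Step 3 — must wait 10 days from October 30, 1995 (end of the 35-day hold period, which began when the fee estimate is provided on September 25, 1995), so not before November 9, 1995; done November 12, 1995, after the minimum wait.
Step 4 — must wait 26 days from November 12, 1995 (when the non-exempt records are produced), so not before December 8, 1995; done December 9, 1995, after the minimum wait.
Step 5 — counting 67 days from December 9, 1995 (when the exemption log is issued) gives a deadline of February 14, 1996; done December 17, 1995 — timely.
Step 6 — counting 32 days from December 9, 1995 (when the exemption log is issued) gives a deadline of January 10, 1996; not done until January 15, 1996, 5 days after the deadline.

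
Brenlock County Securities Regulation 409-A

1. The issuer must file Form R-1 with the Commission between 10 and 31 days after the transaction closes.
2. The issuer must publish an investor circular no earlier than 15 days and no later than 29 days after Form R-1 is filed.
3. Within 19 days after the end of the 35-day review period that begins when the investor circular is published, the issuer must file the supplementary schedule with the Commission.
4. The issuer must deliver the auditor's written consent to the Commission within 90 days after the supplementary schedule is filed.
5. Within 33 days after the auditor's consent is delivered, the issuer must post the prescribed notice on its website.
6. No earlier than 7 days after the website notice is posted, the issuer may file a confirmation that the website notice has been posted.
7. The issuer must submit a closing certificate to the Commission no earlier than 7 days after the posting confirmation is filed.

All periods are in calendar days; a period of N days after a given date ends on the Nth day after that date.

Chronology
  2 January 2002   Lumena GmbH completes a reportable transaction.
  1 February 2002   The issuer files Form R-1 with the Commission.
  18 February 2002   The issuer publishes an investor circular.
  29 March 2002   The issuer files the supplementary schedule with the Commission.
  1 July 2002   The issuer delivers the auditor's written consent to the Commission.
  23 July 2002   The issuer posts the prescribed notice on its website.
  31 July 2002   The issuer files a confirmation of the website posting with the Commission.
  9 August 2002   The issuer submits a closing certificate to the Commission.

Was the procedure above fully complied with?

Step 1 — 10 and 31 days from 2 January 2002 (when the transaction closes) are 12 January 2002 and 2 February 2002 respectively; 1 February 2002 falls inside that range.
Step 2 — 15 and 29 days from 1 February 2002 (when Form R-1 is filed) are 16 February 2002 and 2 March 2002 respectively; done 18 February 2002, which is between those dates.
Step 3 — counting 19 days from 25 March 2002 (end of the 35-day review period, which began when the investor circular is published on 18 February 2002) gives a deadline of 13 April 2002; done 29 March 2002 — timely.
Step 4 — counting 90 days from 29 March 2002 (when the supplementary schedule is filed) gives a deadline of 27 June 2002; not done until 1 July 2002, 4 days after the deadline.

No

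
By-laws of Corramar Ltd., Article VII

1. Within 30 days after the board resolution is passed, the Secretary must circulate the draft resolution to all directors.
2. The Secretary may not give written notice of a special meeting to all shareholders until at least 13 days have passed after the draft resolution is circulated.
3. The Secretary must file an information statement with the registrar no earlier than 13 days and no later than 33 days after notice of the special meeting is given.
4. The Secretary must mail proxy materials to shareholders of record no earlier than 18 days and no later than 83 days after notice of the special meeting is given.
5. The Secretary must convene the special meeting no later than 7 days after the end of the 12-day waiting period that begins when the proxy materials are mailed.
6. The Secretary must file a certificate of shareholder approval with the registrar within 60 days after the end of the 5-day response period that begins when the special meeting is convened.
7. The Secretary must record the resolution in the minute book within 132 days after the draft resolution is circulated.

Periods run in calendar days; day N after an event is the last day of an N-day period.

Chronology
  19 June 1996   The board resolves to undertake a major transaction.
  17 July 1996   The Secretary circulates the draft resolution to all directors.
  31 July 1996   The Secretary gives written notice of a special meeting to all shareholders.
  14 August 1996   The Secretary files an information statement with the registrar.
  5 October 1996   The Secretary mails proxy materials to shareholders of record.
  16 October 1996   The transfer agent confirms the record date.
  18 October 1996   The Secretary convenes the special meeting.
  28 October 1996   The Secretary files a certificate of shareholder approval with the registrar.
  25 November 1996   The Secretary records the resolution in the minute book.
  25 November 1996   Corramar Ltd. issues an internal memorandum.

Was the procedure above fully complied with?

Step 1 — counting 30 days from 19 June 1996 (when the board resolution is passed) gives a deadline of 19 July 1996; done 17 July 1996 — timely.
Step 2 — must wait 13 days from 17 July 1996 (when the draft resolution is circulated), so not before 30 July 1996; done 31 July 1996, after the minimum wait.
Step 3 — 13 and 33 days from 31 July 1996 (when notice of the special meeting is given) are 13 August 1996 and 2 September 1996 respectively; done 14 August 1996, which is between those dates.
Step 4 — 18 and 83 days from 31 July 1996 (when notice of the special meeting is given) are 18 August 1996 and 22 October 1996 respectively; done 5 October 1996, which is between those dates.
Step 5 — counting 7 days from 17 October 1996 (end of the 12-day waiting period, which began when the proxy materials are mailed on 5 October 1996) gives a deadline of 24 October 1996; 18 October 1996 is within that limit.
Step 6 — counting 60 days from 23 October 1996 (end of the 5-day response period, which began when the special meeting is convened on 18 October 1996) gives a deadline of 22 December 1996; done 28 October 1996 — timely.
Step 7 — counting 132 days from 17 July 1996 (when the draft resolution is circulated) gives a deadline of 26 November 1996; 25 November 1996 is within that limit.

Yes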